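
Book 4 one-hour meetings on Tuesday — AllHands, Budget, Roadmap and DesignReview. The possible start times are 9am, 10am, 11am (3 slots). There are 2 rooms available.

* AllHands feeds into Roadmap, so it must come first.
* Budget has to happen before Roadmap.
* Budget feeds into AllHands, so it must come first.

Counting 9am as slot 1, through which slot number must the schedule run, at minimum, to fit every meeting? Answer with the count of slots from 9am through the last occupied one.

The precedence chain requires at least 3 distinct slots.
With at most 2 per slot and 4 meetings, at least 2 slots are needed.
3 works (last occupied slot: 11am): for example Budget in 9am; Roadmap in 11am; AllHands in 10am; DesignReview in 9am.

3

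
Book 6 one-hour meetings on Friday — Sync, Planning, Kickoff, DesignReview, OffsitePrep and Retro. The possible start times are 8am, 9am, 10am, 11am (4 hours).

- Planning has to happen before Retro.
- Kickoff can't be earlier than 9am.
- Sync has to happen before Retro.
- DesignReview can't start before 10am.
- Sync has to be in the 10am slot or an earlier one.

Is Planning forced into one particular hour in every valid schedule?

No

Planning can be 8am (e.g. Kickoff -> 9am, Planning -> 8am, Sync -> 8am, DesignReview -> 10am, Retro -> 9am, OffsitePrep -> 8am) or 9am (e.g. Retro=10am, Sync=8am, OffsitePrep=8am, Kickoff=9am, Planning=9am, DesignReview=10am).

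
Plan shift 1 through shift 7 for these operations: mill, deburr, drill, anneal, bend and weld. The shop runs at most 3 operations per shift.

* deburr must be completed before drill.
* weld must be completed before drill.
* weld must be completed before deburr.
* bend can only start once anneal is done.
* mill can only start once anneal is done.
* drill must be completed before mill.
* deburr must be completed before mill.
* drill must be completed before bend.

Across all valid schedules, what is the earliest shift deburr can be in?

Precedence pushes deburr to at least shift 2; downstream work caps deburr at shift 5.
deburr at shift 2 is achievable: deburr -> shift 2; drill -> shift 3; mill -> shift 4; anneal -> shift 1; bend -> shift 4; weld -> shift 1.

shift 2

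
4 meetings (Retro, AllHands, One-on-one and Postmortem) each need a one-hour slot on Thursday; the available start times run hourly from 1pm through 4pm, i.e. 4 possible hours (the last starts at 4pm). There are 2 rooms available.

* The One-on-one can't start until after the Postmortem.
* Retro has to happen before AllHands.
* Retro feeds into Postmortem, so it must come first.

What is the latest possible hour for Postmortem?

3pm

Precedence pushes Postmortem to at least 2pm; downstream work caps Postmortem at 3pm.
Postmortem at 3pm is achievable: One-on-one=4pm, AllHands=2pm, Postmortem=3pm, Retro=1pm.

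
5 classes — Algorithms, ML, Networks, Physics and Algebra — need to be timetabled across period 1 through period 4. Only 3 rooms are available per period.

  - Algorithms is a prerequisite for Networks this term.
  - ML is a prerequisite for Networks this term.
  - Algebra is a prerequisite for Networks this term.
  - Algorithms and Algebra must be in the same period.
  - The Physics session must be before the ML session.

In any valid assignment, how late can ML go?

Precedence pushes ML to at least period 2; downstream work caps ML at period 3.
ML at period 3 is achievable: Algebra -> period 1; ML -> period 3; Networks -> period 4; Physics -> period 1; Algorithms -> period 1.

period 3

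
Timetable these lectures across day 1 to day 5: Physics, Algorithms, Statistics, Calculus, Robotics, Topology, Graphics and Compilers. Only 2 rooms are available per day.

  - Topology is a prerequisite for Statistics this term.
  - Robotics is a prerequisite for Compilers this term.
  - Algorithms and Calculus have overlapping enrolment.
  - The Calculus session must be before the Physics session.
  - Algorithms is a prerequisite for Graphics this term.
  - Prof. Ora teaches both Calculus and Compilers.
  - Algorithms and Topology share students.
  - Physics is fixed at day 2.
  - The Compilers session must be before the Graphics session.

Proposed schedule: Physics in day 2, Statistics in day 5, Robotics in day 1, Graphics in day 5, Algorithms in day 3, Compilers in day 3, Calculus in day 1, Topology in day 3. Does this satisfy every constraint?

Prof. Ora teaches both Calculus and Compilers — holds.
Only 2 rooms are available per day — violated.
The Calculus session must be before the Physics session — holds.
Algorithms and Calculus have overlapping enrolment — holds.
The Compilers session must be before the Graphics session — holds.
Topology is a prerequisite for Statistics this term — holds.
Algorithms and Topology share students — violated.
Physics is fixed at day 2 — holds.
Algorithms is a prerequisite for Graphics this term — holds.
Robotics is a prerequisite for Compilers this term — holds.

Invalid. Algorithms and Topology share students.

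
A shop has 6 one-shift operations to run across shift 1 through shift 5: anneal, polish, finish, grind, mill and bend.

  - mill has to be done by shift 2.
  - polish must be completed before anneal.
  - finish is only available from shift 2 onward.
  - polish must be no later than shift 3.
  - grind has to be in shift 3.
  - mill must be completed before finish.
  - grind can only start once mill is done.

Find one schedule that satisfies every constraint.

polish -> shift 1; bend -> shift 1; anneal -> shift 2; grind -> shift 3; mill -> shift 1; finish -> shift 2

Checking: polish(shift 1) before anneal(shift 2); mill(shift 1) before finish(shift 2); mill(shift 1) before grind(shift 3); mill=shift 1 in [shift 1,shift 2]; polish=shift 1 in [shift 1,shift 3]; grind=shift 3 in [shift 3,shift 3]; finish=shift 2 in [shift 2,shift 5].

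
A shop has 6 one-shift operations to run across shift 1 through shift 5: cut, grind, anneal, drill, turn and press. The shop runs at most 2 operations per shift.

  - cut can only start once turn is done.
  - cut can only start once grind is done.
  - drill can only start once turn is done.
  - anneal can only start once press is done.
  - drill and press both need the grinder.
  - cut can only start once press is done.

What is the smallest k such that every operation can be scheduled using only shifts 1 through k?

3 shifts

The precedence chain requires at least 2 distinct shifts.
With at most 2 per shift and 6 operations, at least 3 shifts are needed.
3 works (last occupied shift: shift 3): for example grind -> shift 2, anneal -> shift 2, turn -> shift 1, drill -> shift 3, press -> shift 1, cut -> shift 3.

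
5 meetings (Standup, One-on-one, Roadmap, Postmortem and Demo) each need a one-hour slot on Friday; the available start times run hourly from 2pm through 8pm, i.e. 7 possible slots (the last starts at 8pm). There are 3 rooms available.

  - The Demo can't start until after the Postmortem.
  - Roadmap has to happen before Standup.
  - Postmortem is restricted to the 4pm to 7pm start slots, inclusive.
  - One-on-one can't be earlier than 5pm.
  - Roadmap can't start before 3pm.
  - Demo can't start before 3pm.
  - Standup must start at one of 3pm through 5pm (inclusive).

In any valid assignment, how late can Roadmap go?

Roadmap is available from 3pm; downstream work caps Roadmap at 4pm.
Roadmap at 4pm is achievable: Roadmap=4pm, Standup=5pm, Postmortem=4pm, One-on-one=5pm, Demo=5pm.

4pm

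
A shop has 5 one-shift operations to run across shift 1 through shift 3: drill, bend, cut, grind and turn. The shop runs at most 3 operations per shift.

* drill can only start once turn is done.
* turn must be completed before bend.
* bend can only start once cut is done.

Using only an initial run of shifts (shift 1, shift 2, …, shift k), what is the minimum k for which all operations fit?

The precedence chain requires at least 2 distinct shifts.
With at most 3 per shift and 5 operations, at least 2 shifts are needed.
2 works (last occupied shift: shift 2): for example grind in shift 1; bend in shift 2; drill in shift 2; turn in shift 1; cut in shift 1.

2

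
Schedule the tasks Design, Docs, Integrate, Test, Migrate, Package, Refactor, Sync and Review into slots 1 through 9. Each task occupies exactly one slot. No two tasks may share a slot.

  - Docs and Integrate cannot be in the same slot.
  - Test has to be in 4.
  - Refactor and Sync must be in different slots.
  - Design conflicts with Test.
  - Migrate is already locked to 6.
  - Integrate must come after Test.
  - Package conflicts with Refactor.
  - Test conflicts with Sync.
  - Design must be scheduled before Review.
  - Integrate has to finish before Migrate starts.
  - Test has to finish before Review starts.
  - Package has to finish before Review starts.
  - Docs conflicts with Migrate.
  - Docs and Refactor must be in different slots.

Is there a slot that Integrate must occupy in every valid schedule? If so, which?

Test is fixed at 4 and must come before Integrate, so Integrate is at least 5.
Migrate is fixed at 6 and must come after Integrate, so Integrate is at most 5.
So Integrate must be 5.

5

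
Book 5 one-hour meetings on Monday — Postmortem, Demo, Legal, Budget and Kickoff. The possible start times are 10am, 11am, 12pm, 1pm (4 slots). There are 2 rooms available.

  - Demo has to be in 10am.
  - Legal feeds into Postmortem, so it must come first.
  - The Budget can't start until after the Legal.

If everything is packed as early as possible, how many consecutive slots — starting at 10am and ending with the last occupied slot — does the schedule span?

The precedence chain requires at least 2 distinct slots.
With at most 2 per slot and 5 meetings, at least 3 slots are needed.
3 works (last occupied slot: 12pm): for example Demo=10am; Postmortem=11am; Legal=10am; Budget=11am; Kickoff=12pm.

3 slots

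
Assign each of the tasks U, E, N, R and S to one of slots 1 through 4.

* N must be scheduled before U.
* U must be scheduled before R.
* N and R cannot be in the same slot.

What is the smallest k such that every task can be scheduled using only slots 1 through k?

3

The precedence chain requires at least 3 distinct slots.
3 works (last occupied slot: 3): for example U in 2; R in 3; N in 1; S in 1; E in 1.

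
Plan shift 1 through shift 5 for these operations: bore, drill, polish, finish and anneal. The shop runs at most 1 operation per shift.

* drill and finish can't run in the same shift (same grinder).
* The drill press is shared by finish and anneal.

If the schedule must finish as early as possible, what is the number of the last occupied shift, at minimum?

5

With at most 1 per shift and 5 operations, at least 5 shifts are needed.
5 works (last occupied shift: shift 5): for example finish -> shift 4; drill -> shift 2; bore -> shift 1; anneal -> shift 5; polish -> shift 3.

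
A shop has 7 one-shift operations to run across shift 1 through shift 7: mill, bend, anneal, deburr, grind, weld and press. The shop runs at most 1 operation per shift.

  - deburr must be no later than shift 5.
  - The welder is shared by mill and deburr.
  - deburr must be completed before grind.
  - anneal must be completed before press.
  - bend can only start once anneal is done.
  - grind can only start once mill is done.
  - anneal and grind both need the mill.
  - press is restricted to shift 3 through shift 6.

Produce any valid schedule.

bend -> shift 6, press -> shift 3, weld -> shift 7, deburr -> shift 1, anneal -> shift 2, grind -> shift 5, mill -> shift 4

Checking: deburr(shift 1) before grind(shift 5); anneal(shift 2) before press(shift 3); mill(shift 4) before grind(shift 5); anneal(shift 2) before bend(shift 6); mill(shift 4) != deburr(shift 1); anneal(shift 2) != grind(shift 5); deburr=shift 1 in [shift 1,shift 5]; press=shift 3 in [shift 3,shift 6]; max 1 per shift (cap 1).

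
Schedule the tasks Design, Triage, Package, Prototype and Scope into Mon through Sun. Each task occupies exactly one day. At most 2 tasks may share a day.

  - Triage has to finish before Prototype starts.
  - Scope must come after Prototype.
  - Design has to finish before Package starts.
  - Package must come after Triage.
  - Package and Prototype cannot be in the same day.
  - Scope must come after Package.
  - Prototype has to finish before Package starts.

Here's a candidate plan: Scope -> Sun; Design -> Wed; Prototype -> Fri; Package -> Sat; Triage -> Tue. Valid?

At most 2 tasks may share a day — holds.
Scope must come after Prototype — holds.
Triage has to finish before Prototype starts — holds.
Prototype has to finish before Package starts — holds.
Package must come after Triage — holds.
Package and Prototype cannot be in the same day — holds.
Design has to finish before Package starts — holds.
Scope must come after Package — holds.

Yes, all constraints hold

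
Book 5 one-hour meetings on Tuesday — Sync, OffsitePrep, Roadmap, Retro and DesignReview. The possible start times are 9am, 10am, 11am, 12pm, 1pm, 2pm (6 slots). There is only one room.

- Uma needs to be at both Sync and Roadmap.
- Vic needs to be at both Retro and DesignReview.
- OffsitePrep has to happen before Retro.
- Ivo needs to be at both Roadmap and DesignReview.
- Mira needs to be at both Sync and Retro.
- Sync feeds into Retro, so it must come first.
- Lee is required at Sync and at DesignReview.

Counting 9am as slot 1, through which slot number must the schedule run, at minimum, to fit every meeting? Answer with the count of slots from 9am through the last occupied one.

The precedence chain requires at least 2 distinct slots.
With at most 1 per slot and 5 meetings, at least 5 slots are needed.
5 works (last occupied slot: 1pm): for example OffsitePrep -> 10am, Sync -> 9am, Roadmap -> 12pm, DesignReview -> 1pm, Retro -> 11am.

5 slots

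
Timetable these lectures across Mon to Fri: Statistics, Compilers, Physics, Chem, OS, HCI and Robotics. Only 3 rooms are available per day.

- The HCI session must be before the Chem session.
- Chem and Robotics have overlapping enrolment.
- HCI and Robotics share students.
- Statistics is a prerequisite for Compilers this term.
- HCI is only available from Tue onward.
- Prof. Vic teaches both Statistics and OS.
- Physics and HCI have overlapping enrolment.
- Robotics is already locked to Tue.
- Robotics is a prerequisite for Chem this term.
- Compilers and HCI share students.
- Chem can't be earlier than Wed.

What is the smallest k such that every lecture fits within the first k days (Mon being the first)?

4 days

The precedence chain requires at least 2 distinct days.
With at most 3 per day and 7 lectures, at least 3 days are needed.
Chem can't be placed before Wed — that is day 3 counting from Mon — so the schedule must run through at least 3 days.
Could 3 days be enough, i.e. nothing placed later than Wed? No: Chem's window within 3 days is {Wed}; HCI's window within 3 days is {Tue, Wed}; Robotics's window within 3 days is {Tue}; HCI must come before Chem (at Wed or earlier) → {Tue}; Robotics can't share with HCI (Tue) → nothing is left.
So 3 days is not enough.
4 works (last occupied day: Thu): for example OS=Tue; Physics=Mon; Statistics=Mon; Robotics=Tue; Chem=Thu; HCI=Wed; Compilers=Tue.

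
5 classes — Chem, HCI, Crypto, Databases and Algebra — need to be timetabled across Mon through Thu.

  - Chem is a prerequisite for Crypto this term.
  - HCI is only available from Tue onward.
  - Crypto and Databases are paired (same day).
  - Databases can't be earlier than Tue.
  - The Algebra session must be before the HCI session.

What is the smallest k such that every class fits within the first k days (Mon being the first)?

2

The precedence chain requires at least 2 distinct days.
2 works (last occupied day: Tue): for example Algebra in Mon; Crypto in Tue; HCI in Tue; Chem in Mon; Databases in Tue.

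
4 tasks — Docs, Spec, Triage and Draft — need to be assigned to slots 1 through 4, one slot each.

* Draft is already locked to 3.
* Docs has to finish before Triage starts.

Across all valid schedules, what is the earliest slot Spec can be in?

Spec at 1 is achievable: Triage -> 2; Docs -> 1; Draft -> 3; Spec -> 1.

1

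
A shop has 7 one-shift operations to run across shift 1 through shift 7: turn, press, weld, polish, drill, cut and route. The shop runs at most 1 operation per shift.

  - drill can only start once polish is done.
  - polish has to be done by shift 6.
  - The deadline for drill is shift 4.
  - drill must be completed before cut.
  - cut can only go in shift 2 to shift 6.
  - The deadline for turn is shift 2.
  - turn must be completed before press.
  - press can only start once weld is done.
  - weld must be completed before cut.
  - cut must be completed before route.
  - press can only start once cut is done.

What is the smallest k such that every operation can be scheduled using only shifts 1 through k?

The precedence chain requires at least 4 distinct shifts.
With at most 1 per shift and 7 operations, at least 7 shifts are needed.
7 works (last occupied shift: shift 7): for example weld in shift 4, press in shift 6, route in shift 7, polish in shift 2, cut in shift 5, drill in shift 3, turn in shift 1.

7 shifts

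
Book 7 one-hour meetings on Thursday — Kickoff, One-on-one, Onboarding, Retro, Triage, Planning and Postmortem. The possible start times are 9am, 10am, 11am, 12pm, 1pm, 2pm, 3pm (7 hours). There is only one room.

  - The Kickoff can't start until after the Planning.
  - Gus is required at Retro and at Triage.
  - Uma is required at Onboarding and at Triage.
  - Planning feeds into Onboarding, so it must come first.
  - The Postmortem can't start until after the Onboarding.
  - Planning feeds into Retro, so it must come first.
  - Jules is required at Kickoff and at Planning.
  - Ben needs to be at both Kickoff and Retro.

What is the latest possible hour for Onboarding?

2pm

Precedence pushes Onboarding to at least 10am; downstream work caps Onboarding at 2pm.
Onboarding at 2pm is achievable: Retro in 11am, Onboarding in 2pm, Planning in 9am, Kickoff in 10am, One-on-one in 12pm, Triage in 1pm, Postmortem in 3pm.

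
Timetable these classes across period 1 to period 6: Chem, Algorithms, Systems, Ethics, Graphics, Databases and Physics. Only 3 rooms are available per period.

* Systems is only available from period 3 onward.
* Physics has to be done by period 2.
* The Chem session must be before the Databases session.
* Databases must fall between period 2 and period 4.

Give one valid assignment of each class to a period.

Algorithms=period 1, Systems=period 3, Databases=period 2, Chem=period 1, Ethics=period 2, Physics=period 1, Graphics=period 2

Checking: Chem(period 1) before Databases(period 2); Systems=period 3 in [period 3,period 6]; Physics=period 1 in [period 1,period 2]; Databases=period 2 in [period 2,period 4]; max 3 per period (cap 3).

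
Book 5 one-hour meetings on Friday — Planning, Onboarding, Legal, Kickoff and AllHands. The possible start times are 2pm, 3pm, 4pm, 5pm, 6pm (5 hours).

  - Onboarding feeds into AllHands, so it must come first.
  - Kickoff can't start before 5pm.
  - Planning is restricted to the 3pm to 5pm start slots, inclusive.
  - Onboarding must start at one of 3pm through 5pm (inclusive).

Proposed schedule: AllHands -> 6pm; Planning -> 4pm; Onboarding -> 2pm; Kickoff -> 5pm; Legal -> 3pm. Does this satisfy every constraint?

Kickoff can't start before 5pm — holds.
Planning is restricted to the 3pm to 5pm start slots, inclusive — holds.
Onboarding must start at one of 3pm through 5pm (inclusive) — violated.
Onboarding feeds into AllHands, so it must come first — holds.

No — it violates: Onboarding must start at one of 3pm through 5pm (inclusive)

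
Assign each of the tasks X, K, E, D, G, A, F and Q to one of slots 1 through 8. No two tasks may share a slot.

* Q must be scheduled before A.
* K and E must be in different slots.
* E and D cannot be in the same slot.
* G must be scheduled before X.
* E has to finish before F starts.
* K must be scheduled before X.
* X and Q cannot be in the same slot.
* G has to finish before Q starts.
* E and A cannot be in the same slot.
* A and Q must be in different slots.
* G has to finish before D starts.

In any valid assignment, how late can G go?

Downstream work caps G at 6.
G at 4 is achievable: G in 4; D in 7; A in 8; E in 2; X in 5; F in 3; K in 1; Q in 6.
Nothing later works — the conflict and capacity constraints rule out every slot after 4.

4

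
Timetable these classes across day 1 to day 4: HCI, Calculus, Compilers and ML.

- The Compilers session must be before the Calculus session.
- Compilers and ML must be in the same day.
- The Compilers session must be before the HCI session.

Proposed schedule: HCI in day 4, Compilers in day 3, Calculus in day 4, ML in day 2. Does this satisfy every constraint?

The Compilers session must be before the HCI session — holds.
Compilers and ML must be in the same day — violated.
The Compilers session must be before the Calculus session — holds.

No. Compilers and ML must be in the same day is not satisfied.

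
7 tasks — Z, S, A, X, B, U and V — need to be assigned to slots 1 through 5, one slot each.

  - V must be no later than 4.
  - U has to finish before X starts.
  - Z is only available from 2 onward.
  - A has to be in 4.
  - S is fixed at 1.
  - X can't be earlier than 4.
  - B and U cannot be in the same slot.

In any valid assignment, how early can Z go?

Z is available from 2.
Z at 2 is achievable: Z in 2; B in 2; S in 1; U in 1; X in 4; V in 1; A in 4.

2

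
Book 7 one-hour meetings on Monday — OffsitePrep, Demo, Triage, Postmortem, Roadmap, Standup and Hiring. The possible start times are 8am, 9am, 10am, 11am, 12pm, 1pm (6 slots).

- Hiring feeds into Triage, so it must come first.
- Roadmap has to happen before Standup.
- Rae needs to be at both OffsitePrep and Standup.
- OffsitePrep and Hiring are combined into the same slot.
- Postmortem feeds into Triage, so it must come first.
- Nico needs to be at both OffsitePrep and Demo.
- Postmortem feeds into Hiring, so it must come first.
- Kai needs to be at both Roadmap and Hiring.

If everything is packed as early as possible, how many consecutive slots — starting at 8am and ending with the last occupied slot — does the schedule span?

3

The precedence chain requires at least 3 distinct slots.
3 works (last occupied slot: 10am): for example Triage=10am, Hiring=9am, Postmortem=8am, Roadmap=8am, Standup=10am, OffsitePrep=9am, Demo=8am.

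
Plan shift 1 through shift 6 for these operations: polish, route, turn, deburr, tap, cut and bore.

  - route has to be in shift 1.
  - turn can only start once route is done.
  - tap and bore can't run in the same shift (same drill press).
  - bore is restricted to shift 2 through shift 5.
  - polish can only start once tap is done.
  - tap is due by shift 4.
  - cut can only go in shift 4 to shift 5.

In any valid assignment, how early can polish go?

Precedence pushes polish to at least shift 2.
polish at shift 2 is achievable: cut in shift 4; turn in shift 2; deburr in shift 1; tap in shift 1; bore in shift 2; route in shift 1; polish in shift 2.

shift 2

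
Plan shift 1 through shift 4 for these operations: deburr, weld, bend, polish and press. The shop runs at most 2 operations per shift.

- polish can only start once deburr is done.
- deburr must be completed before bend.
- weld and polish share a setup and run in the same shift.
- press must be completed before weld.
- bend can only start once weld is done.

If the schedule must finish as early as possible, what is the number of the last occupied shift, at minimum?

shift 3

The precedence chain requires at least 3 distinct shifts.
With at most 2 per shift and 5 operations, at least 3 shifts are needed.
3 works (last occupied shift: shift 3): for example press -> shift 1; weld -> shift 2; polish -> shift 2; deburr -> shift 1; bend -> shift 3.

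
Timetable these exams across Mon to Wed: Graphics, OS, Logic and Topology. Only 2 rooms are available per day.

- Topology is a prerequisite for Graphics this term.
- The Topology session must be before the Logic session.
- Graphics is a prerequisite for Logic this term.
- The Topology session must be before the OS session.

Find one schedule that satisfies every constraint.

Graphics -> Tue; Logic -> Wed; OS -> Tue; Topology -> Mon

Checking: Topology(Mon) before Graphics(Tue); Topology(Mon) before Logic(Wed); Topology(Mon) before OS(Tue); Graphics(Tue) before Logic(Wed); max 2 per day (cap 2).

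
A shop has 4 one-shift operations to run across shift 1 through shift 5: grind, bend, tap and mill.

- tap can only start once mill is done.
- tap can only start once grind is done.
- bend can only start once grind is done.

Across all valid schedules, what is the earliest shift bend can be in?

shift 2

Precedence pushes bend to at least shift 2.
bend at shift 2 is achievable: bend in shift 2; grind in shift 1; mill in shift 1; tap in shift 2.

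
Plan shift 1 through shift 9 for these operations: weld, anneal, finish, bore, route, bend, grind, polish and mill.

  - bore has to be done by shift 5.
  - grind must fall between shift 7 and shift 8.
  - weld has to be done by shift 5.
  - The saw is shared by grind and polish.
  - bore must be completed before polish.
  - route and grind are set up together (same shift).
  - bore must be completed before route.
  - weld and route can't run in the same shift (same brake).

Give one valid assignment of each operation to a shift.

weld in shift 1, finish in shift 1, grind in shift 7, bend in shift 1, mill in shift 1, anneal in shift 1, polish in shift 2, bore in shift 1, route in shift 7

Checking: bore(shift 1) before polish(shift 2); bore(shift 1) before route(shift 7); weld(shift 1) != route(shift 7); grind(shift 7) != polish(shift 2); route = grind = shift 7; weld=shift 1 in [shift 1,shift 5]; grind=shift 7 in [shift 7,shift 8]; bore=shift 1 in [shift 1,shift 5].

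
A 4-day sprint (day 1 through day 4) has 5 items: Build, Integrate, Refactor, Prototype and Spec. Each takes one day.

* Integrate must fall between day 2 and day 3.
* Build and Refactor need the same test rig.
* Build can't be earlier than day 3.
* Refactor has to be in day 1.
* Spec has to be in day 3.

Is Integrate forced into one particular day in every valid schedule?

No

Integrate can be day 2 (e.g. Build -> day 3; Refactor -> day 1; Prototype -> day 1; Spec -> day 3; Integrate -> day 2) or day 3 (e.g. Refactor=day 1; Prototype=day 1; Integrate=day 3; Build=day 3; Spec=day 3).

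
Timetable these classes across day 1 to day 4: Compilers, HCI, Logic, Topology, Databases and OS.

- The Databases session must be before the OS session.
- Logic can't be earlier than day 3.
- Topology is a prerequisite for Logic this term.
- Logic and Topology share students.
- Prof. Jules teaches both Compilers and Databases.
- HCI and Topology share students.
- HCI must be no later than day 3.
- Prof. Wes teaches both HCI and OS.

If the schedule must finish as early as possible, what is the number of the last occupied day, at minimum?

The precedence chain requires at least 2 distinct days.
Logic can't be placed before day 3, so the schedule must run through at least day 3.
3 works (last occupied day: day 3): for example HCI in day 3, OS in day 2, Topology in day 1, Logic in day 3, Databases in day 1, Compilers in day 2.

day 3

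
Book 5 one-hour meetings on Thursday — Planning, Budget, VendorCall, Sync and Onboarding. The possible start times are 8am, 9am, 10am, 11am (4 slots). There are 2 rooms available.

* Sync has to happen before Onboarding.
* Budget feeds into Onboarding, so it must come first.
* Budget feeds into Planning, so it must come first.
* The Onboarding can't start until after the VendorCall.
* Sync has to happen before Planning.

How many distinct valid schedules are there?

Splitting on Planning: it can be 9am (3), 10am (16), 11am (30). Listing each branch's schedules as (Budget, VendorCall, Sync, Onboarding):
Planning=9am: (8am,9am,8am,10am) (8am,9am,8am,11am) (8am,10am,8am,11am) — 3.
Planning=10am: (8am,8am,9am,10am) (8am,8am,9am,11am) (8am,9am,8am,10am) (8am,9am,8am,11am) (8am,9am,9am,10am) (8am,9am,9am,11am) (8am,10am,8am,11am) (8am,10am,9am,11am) (9am,8am,8am,10am) (9am,8am,8am,11am) (9am,8am,9am,10am) (9am,8am,9am,11am) (9am,9am,8am,10am) (9am,9am,8am,11am) (9am,10am,8am,11am) (9am,10am,9am,11am) — 16.
Planning=11am: (8am,8am,9am,10am) (8am,8am,9am,11am) (8am,8am,10am,11am) (8am,9am,8am,10am) (8am,9am,8am,11am) (8am,9am,9am,10am) (8am,9am,9am,11am) (8am,9am,10am,11am) (8am,10am,8am,11am) (8am,10am,9am,11am) (8am,10am,10am,11am) (9am,8am,8am,10am) (9am,8am,8am,11am) (9am,8am,9am,10am) (9am,8am,9am,11am) (9am,8am,10am,11am) (9am,9am,8am,10am) (9am,9am,8am,11am) (9am,9am,10am,11am) (9am,10am,8am,11am) (9am,10am,9am,11am) (9am,10am,10am,11am) (10am,8am,8am,11am) (10am,8am,9am,11am) (10am,8am,10am,11am) (10am,9am,8am,11am) (10am,9am,9am,11am) (10am,9am,10am,11am) (10am,10am,8am,11am) (10am,10am,9am,11am) — 30.
Summing: 3 + 16 + 30 = 49.

49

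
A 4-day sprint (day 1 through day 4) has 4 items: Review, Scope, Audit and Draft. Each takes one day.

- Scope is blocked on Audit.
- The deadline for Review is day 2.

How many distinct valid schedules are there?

48

Splitting on Review: it can be day 1 (24), day 2 (24). Listing each branch's schedules as (Scope, Audit, Draft) by day number:
Review=day 1: (2,1,1) (2,1,2) (2,1,3) (2,1,4) (3,1,1) (3,1,2) (3,1,3) (3,1,4) (3,2,1) (3,2,2) (3,2,3) (3,2,4) (4,1,1) (4,1,2) (4,1,3) (4,1,4) (4,2,1) (4,2,2) (4,2,3) (4,2,4) (4,3,1) (4,3,2) (4,3,3) (4,3,4) — 24.
Review=day 2: (2,1,1) (2,1,2) (2,1,3) (2,1,4) (3,1,1) (3,1,2) (3,1,3) (3,1,4) (3,2,1) (3,2,2) (3,2,3) (3,2,4) (4,1,1) (4,1,2) (4,1,3) (4,1,4) (4,2,1) (4,2,2) (4,2,3) (4,2,4) (4,3,1) (4,3,2) (4,3,3) (4,3,4) — 24.
Summing: 24 + 24 = 48.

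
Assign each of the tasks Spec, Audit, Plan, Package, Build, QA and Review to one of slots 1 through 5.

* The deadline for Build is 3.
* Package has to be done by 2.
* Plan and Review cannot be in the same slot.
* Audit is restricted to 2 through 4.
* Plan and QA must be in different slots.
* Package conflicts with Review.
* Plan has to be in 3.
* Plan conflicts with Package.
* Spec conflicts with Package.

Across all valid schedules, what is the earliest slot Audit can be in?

Audit is available from 2; Audit's own window allows nothing later than 4.
Audit at 2 is achievable: QA -> 1, Package -> 1, Plan -> 3, Build -> 1, Review -> 2, Audit -> 2, Spec -> 2.

2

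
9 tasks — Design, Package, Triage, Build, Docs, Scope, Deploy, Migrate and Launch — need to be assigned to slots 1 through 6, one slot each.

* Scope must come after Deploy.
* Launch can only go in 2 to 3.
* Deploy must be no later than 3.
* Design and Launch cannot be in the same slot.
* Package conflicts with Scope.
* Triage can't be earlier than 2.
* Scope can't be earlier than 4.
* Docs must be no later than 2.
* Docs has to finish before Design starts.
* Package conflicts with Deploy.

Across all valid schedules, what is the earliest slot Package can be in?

Package at 1 is achievable: Triage -> 2, Docs -> 1, Build -> 1, Design -> 3, Package -> 1, Deploy -> 2, Migrate -> 1, Launch -> 2, Scope -> 4.

1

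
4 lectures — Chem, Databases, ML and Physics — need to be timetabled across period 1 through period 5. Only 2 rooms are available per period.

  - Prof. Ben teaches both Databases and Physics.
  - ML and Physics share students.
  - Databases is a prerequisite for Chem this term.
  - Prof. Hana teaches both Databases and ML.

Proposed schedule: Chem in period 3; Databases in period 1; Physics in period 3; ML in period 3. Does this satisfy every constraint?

Invalid. ML and Physics share students.

Prof. Hana teaches both Databases and ML — holds.
Prof. Ben teaches both Databases and Physics — holds.
Only 2 rooms are available per period — violated.
Databases is a prerequisite for Chem this term — holds.
ML and Physics share students — violated.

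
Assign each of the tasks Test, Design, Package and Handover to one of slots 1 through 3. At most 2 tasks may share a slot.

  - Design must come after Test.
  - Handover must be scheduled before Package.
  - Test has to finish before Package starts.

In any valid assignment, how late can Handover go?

Downstream work caps Handover at 2.
Handover at 2 is achievable: Test -> 1, Handover -> 2, Package -> 3, Design -> 2.

2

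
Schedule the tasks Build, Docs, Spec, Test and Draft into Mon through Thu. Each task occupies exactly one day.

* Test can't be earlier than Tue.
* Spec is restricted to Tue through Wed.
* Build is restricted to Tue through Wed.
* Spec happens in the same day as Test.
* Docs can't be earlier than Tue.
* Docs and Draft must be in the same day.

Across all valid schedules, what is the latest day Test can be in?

Wed

Test is available from Tue; Test must be in the same day as Spec, which can't be after Wed, so Test is at most Wed.
Test at Wed is achievable: Build -> Tue, Spec -> Wed, Test -> Wed, Docs -> Tue, Draft -> Tue.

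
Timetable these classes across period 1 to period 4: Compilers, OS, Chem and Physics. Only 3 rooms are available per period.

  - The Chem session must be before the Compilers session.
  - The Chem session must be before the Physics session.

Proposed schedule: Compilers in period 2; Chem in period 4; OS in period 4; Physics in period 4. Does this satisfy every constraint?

Invalid. The Chem session must be before the Compilers session.

The Chem session must be before the Compilers session — violated.
The Chem session must be before the Physics session — violated.
Only 3 rooms are available per period — holds.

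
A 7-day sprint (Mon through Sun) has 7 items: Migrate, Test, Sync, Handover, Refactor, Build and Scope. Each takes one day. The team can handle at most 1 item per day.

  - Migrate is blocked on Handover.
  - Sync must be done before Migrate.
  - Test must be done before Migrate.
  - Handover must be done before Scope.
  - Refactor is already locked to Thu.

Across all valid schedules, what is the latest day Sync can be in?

Downstream work caps Sync at Sat.
Sync at Sat is achievable: Scope -> Wed; Test -> Tue; Migrate -> Sun; Handover -> Mon; Refactor -> Thu; Build -> Fri; Sync -> Sat.

Sat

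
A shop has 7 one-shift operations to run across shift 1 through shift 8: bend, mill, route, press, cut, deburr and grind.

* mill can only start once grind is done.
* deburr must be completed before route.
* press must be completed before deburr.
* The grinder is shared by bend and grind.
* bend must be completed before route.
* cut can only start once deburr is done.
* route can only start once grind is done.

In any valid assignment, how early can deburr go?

Precedence pushes deburr to at least shift 2; downstream work caps deburr at shift 7.
deburr at shift 2 is achievable: press in shift 1, grind in shift 1, cut in shift 3, deburr in shift 2, mill in shift 2, route in shift 3, bend in shift 2.

shift 2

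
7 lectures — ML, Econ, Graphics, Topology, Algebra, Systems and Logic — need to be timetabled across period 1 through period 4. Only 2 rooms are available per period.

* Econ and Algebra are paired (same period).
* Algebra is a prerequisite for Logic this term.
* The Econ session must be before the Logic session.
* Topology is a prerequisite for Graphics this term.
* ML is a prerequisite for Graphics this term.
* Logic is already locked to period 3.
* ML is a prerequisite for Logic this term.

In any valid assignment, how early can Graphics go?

Precedence pushes Graphics to at least period 2.
Graphics at period 3 is achievable: Logic in period 3, Topology in period 1, ML in period 1, Econ in period 2, Algebra in period 2, Systems in period 4, Graphics in period 3.
Nothing earlier works — the capacity limit rule out every period before period 3.

period 3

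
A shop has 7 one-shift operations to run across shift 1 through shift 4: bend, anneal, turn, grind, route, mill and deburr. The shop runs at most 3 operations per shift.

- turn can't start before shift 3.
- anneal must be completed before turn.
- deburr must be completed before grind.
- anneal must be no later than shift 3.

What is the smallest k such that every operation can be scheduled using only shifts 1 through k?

3 shifts

The precedence chain requires at least 2 distinct shifts.
With at most 3 per shift and 7 operations, at least 3 shifts are needed.
turn can't be placed before shift 3, so the schedule must run through at least shift 3.
3 works (last occupied shift: shift 3): for example grind=shift 2; mill=shift 2; route=shift 2; anneal=shift 1; deburr=shift 1; bend=shift 1; turn=shift 3.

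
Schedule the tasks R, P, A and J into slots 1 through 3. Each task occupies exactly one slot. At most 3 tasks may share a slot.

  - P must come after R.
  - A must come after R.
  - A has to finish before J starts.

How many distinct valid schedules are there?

2

Enumerating: A -> 2, P -> 2, J -> 3, R -> 1 | A in 2, R in 1, P in 3, J in 3.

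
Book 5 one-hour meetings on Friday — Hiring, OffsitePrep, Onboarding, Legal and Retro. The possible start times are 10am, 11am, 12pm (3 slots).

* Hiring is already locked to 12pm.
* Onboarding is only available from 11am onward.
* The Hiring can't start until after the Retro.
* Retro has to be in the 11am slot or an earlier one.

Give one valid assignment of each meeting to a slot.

Hiring in 12pm; Retro in 10am; Legal in 10am; Onboarding in 11am; OffsitePrep in 10am

Checking: Retro(10am) before Hiring(12pm); Retro=10am in [10am,11am]; Hiring=12pm in [12pm,12pm]; Onboarding=11am in [11am,12pm].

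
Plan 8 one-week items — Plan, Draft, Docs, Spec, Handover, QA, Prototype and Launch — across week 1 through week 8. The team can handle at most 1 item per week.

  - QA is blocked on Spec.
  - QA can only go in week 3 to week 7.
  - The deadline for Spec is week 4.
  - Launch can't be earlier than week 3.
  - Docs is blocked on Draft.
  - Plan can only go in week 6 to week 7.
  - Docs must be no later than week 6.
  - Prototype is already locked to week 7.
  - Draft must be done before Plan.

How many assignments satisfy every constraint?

42

Splitting on Draft: it can be week 1 (21), week 2 (15), week 3 (4), week 4 (2). Listing each branch's schedules as (Plan, Docs, Spec, Handover, QA, Prototype, Launch) by week number:
Draft=week 1: (6,2,3,4,5,7,8) (6,2,3,5,4,7,8) (6,2,3,8,4,7,5) (6,2,3,8,5,7,4) (6,2,4,3,5,7,8) (6,2,4,8,5,7,3) (6,3,2,4,5,7,8) (6,3,2,5,4,7,8) (6,3,2,8,4,7,5) (6,3,2,8,5,7,4) (6,3,4,2,5,7,8) (6,4,2,3,5,7,8) (6,4,2,5,3,7,8) (6,4,2,8,3,7,5) (6,4,2,8,5,7,3) (6,4,3,2,5,7,8) (6,5,2,3,4,7,8) (6,5,2,4,3,7,8) (6,5,2,8,3,7,4) (6,5,2,8,4,7,3) (6,5,3,2,4,7,8) — 21.
Draft=week 2: (6,3,1,4,5,7,8) (6,3,1,5,4,7,8) (6,3,1,8,4,7,5) (6,3,1,8,5,7,4) (6,3,4,1,5,7,8) (6,4,1,3,5,7,8) (6,4,1,5,3,7,8) (6,4,1,8,3,7,5) (6,4,1,8,5,7,3) (6,4,3,1,5,7,8) (6,5,1,3,4,7,8) (6,5,1,4,3,7,8) (6,5,1,8,3,7,4) (6,5,1,8,4,7,3) (6,5,3,1,4,7,8) — 15.
Draft=week 3: (6,4,1,2,5,7,8) (6,4,2,1,5,7,8) (6,5,1,2,4,7,8) (6,5,2,1,4,7,8) — 4.
Draft=week 4: (6,5,1,2,3,7,8) (6,5,2,1,3,7,8) — 2.
Summing: 21 + 15 + 4 + 2 = 42.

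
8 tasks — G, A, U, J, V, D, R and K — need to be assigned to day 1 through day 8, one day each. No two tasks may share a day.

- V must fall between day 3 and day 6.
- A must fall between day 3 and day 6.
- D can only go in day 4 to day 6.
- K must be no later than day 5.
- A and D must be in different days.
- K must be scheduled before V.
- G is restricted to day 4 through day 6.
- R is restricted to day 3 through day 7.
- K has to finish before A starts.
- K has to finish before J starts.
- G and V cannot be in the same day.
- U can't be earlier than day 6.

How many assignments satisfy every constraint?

12

Splitting on G: it can be day 4 (4), day 5 (4), day 6 (4). Listing each branch's schedules as (A, U, J, V, D, R, K) by day number:
G=day 4: (3,8,2,5,6,7,1) (3,8,2,6,5,7,1) (5,8,2,3,6,7,1) (6,8,2,3,5,7,1) — 4.
G=day 5: (3,8,2,4,6,7,1) (3,8,2,6,4,7,1) (4,8,2,3,6,7,1) (6,8,2,3,4,7,1) — 4.
G=day 6: (3,8,2,4,5,7,1) (3,8,2,5,4,7,1) (4,8,2,3,5,7,1) (5,8,2,3,4,7,1) — 4.
Summing: 4 + 4 + 4 = 12.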